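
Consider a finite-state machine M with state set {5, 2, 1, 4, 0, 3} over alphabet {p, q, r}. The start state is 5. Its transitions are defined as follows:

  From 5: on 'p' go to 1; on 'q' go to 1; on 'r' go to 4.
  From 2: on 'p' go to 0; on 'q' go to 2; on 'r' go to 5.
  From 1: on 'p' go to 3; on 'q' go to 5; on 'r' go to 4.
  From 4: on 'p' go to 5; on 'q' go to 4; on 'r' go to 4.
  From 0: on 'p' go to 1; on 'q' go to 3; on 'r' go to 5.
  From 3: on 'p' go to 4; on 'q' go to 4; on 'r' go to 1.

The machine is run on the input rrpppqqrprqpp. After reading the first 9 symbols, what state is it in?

5

start at 5
read 'r': 5 → 4
read 'r': 4 → 4
read 'p': 4 → 5
read 'p': 5 → 1
read 'p': 1 → 3
read 'q': 3 → 4
read 'q': 4 → 4
read 'r': 4 → 4
read 'p': 4 → 5
After 9 symbols: 5.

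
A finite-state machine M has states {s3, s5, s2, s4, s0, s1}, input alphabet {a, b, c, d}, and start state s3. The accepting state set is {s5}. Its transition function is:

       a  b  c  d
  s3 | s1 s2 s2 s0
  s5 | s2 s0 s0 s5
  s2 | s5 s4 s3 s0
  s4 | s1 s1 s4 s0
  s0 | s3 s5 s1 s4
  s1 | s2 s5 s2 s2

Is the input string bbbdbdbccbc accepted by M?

s3 → s2 → s4 → s1 → s2 → s4 → s0 → s5 → s0 → s1 → s5 → s0
End state s0 is not accepting.

No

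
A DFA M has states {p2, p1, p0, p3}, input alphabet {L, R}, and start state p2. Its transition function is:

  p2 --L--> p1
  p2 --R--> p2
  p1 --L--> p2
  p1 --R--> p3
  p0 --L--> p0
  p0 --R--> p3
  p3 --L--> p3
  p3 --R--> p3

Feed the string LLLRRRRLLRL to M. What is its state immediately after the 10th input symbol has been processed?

Trace: p2 -L-> p1 -L-> p2 -L-> p1 -R-> p3 -R-> p3 -R-> p3 -R-> p3 -L-> p3 -L-> p3 -R-> p3
After 10 symbols: p3.

p3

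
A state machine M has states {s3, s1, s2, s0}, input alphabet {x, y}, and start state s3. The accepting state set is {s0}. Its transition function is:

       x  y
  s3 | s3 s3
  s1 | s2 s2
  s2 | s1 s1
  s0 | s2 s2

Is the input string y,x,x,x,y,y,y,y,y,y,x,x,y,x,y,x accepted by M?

No

start at s3
read 'y': s3 → s3
read 'x': s3 → s3
read 'x': s3 → s3
read 'x': s3 → s3
read 'y': s3 → s3
read 'y': s3 → s3
read 'y': s3 → s3
read 'y': s3 → s3
read 'y': s3 → s3
read 'y': s3 → s3
read 'x': s3 → s3
read 'x': s3 → s3
read 'y': s3 → s3
read 'x': s3 → s3
read 'y': s3 → s3
read 'x': s3 → s3
End state s3 is not accepting.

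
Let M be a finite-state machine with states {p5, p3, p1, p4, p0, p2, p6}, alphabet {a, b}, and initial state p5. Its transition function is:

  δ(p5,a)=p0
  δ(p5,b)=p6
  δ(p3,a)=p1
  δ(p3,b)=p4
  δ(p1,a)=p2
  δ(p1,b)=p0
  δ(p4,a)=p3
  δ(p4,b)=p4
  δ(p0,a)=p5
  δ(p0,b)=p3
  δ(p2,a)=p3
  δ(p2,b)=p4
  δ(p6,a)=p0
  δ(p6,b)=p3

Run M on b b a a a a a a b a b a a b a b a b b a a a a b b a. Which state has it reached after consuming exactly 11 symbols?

p4

Trace: p5 -b-> p6 -b-> p3 -a-> p1 -a-> p2 -a-> p3 -a-> p1 -a-> p2 -a-> p3 -b-> p4 -a-> p3 -b-> p4
After 11 symbols: p4.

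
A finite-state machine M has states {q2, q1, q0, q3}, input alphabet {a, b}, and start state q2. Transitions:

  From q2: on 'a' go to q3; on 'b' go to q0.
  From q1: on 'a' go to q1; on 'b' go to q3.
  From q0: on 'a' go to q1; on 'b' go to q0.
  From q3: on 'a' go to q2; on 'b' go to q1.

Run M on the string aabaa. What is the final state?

Trace: q2 -a-> q3 -a-> q2 -b-> q0 -a-> q1 -a-> q1

q1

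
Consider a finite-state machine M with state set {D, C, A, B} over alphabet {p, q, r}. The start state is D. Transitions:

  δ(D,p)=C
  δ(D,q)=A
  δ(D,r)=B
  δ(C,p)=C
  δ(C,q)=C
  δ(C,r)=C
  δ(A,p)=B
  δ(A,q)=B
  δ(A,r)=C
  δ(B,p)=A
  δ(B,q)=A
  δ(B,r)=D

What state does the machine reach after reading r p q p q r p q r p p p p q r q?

Trace: D -r-> B -p-> A -q-> B -p-> A -q-> B -r-> D -p-> C -q-> C -r-> C -p-> C -p-> C -p-> C -p-> C -q-> C -r-> C -q-> C

C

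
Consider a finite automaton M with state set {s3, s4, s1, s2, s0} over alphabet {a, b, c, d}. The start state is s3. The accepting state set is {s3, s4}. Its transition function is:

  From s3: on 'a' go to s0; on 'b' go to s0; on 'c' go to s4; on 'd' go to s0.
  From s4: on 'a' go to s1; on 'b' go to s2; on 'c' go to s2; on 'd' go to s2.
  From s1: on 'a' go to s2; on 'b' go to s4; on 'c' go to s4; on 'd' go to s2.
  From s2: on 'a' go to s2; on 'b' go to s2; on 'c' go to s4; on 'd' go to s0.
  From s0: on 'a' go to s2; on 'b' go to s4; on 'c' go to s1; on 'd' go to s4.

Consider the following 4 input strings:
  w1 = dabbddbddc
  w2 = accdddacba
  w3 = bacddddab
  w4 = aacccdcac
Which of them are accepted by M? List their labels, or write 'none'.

w1: Trace: s3 -d-> s0 -a-> s2 -b-> s2 -b-> s2 -d-> s0 -d-> s4 -b-> s2 -d-> s0 -d-> s4 -c-> s2  → end s2, rejected
w2: Trace: s3 -a-> s0 -c-> s1 -c-> s4 -d-> s2 -d-> s0 -d-> s4 -a-> s1 -c-> s4 -b-> s2 -a-> s2  → end s2, rejected
w3: Trace: s3 -b-> s0 -a-> s2 -c-> s4 -d-> s2 -d-> s0 -d-> s4 -d-> s2 -a-> s2 -b-> s2  → end s2, rejected
w4: Trace: s3 -a-> s0 -a-> s2 -c-> s4 -c-> s2 -c-> s4 -d-> s2 -c-> s4 -a-> s1 -c-> s4  → end s4, accepted

w4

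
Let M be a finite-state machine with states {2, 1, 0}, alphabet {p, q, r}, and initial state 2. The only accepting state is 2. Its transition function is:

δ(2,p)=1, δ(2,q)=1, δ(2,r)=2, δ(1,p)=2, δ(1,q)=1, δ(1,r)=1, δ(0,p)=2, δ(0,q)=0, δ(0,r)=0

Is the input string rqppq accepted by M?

2 → 2 → 1 → 2 → 1 → 1
End state 1 is not accepting.

No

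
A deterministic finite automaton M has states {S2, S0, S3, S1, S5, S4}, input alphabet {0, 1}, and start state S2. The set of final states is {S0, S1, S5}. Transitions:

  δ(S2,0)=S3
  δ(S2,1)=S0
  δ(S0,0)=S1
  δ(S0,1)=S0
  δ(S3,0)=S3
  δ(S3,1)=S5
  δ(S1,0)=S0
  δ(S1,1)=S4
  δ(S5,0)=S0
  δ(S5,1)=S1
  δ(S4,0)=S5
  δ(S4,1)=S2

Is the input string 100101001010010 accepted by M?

Yes

S2 → S0 → S1 → S0 → S0 → S1 → S4 → S5 → S0 → S0 → S1 → S4 → S5 → S0 → S0 → S1
End state S1 is accepting.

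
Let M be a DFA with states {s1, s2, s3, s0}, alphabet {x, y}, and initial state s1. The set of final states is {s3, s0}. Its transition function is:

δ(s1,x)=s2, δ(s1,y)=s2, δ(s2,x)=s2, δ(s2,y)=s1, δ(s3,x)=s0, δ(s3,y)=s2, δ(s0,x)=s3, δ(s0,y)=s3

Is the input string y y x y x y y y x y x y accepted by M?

No

Trace: s1 -y-> s2 -y-> s1 -x-> s2 -y-> s1 -x-> s2 -y-> s1 -y-> s2 -y-> s1 -x-> s2 -y-> s1 -x-> s2 -y-> s1
End state s1 is not accepting.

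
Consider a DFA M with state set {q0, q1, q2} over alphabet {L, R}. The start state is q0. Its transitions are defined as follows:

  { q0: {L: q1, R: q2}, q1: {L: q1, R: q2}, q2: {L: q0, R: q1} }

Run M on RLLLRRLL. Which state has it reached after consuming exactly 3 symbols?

q1

start at q0
read 'R': q0 → q2
read 'L': q2 → q0
read 'L': q0 → q1
After 3 symbols: q1.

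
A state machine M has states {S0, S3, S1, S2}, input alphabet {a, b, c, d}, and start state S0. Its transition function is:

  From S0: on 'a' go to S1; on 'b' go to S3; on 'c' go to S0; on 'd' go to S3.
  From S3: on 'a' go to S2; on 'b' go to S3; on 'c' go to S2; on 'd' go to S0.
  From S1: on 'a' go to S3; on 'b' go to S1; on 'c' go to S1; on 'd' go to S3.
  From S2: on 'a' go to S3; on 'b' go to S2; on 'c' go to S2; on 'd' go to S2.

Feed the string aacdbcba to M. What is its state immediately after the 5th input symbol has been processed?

Trace: S0 -a-> S1 -a-> S3 -c-> S2 -d-> S2 -b-> S2
After 5 symbols: S2.

S2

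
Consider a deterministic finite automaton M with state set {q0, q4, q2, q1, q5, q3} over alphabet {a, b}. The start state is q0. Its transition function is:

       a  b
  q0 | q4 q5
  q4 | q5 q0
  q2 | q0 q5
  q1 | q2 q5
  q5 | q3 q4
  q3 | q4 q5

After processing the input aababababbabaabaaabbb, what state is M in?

q4

Trace: q0 -a-> q4 -a-> q5 -b-> q4 -a-> q5 -b-> q4 -a-> q5 -b-> q4 -a-> q5 -b-> q4 -b-> q0 -a-> q4 -b-> q0 -a-> q4 -a-> q5 -b-> q4 -a-> q5 -a-> q3 -a-> q4 -b-> q0 -b-> q5 -b-> q4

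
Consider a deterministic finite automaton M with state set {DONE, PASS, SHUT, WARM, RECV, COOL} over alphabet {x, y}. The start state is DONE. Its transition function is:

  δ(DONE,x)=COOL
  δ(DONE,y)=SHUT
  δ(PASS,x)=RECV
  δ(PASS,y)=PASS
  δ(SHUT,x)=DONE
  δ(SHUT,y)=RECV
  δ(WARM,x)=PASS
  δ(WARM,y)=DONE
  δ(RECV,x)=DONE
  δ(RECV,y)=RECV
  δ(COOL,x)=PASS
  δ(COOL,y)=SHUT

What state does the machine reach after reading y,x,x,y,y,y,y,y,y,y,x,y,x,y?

SHUT

DONE → SHUT → DONE → COOL → SHUT → RECV → RECV → RECV → RECV → RECV → RECV → DONE → SHUT → DONE → SHUT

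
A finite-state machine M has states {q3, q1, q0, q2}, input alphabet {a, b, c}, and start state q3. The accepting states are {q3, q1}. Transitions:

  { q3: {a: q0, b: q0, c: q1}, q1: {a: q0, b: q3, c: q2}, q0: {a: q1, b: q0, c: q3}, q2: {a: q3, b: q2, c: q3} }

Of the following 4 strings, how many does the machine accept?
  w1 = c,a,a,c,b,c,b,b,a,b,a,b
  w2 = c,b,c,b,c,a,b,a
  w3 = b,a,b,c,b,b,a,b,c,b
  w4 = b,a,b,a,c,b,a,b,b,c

3

w1: Trace: q3 -c-> q1 -a-> q0 -a-> q1 -c-> q2 -b-> q2 -c-> q3 -b-> q0 -b-> q0 -a-> q1 -b-> q3 -a-> q0 -b-> q0  → end q0, rejected
w2: Trace: q3 -c-> q1 -b-> q3 -c-> q1 -b-> q3 -c-> q1 -a-> q0 -b-> q0 -a-> q1  → end q1, accepted
w3: Trace: q3 -b-> q0 -a-> q1 -b-> q3 -c-> q1 -b-> q3 -b-> q0 -a-> q1 -b-> q3 -c-> q1 -b-> q3  → end q3, accepted
w4: Trace: q3 -b-> q0 -a-> q1 -b-> q3 -a-> q0 -c-> q3 -b-> q0 -a-> q1 -b-> q3 -b-> q0 -c-> q3  → end q3, accepted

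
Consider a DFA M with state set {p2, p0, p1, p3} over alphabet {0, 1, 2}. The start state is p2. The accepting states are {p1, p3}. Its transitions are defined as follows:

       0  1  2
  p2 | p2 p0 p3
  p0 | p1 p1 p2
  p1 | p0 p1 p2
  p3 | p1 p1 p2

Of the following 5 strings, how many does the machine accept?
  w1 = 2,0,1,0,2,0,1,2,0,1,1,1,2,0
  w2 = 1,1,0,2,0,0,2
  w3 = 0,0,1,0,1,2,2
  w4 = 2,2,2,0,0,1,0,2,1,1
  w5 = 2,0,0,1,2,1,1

4

w1:
  start at p2
  read '2': p2 → p3
  read '0': p3 → p1
  read '1': p1 → p1
  read '0': p1 → p0
  read '2': p0 → p2
  read '0': p2 → p2
  read '1': p2 → p0
  read '2': p0 → p2
  read '0': p2 → p2
  read '1': p2 → p0
  read '1': p0 → p1
  read '1': p1 → p1
  read '2': p1 → p2
  read '0': p2 → p2
  end p2, rejected
w2:
  start at p2
  read '1': p2 → p0
  read '1': p0 → p1
  read '0': p1 → p0
  read '2': p0 → p2
  read '0': p2 → p2
  read '0': p2 → p2
  read '2': p2 → p3
  end p3, accepted
w3:
  start at p2
  read '0': p2 → p2
  read '0': p2 → p2
  read '1': p2 → p0
  read '0': p0 → p1
  read '1': p1 → p1
  read '2': p1 → p2
  read '2': p2 → p3
  end p3, accepted
w4:
  start at p2
  read '2': p2 → p3
  read '2': p3 → p2
  read '2': p2 → p3
  read '0': p3 → p1
  read '0': p1 → p0
  read '1': p0 → p1
  read '0': p1 → p0
  read '2': p0 → p2
  read '1': p2 → p0
  read '1': p0 → p1
  end p1, accepted
w5:
  start at p2
  read '2': p2 → p3
  read '0': p3 → p1
  read '0': p1 → p0
  read '1': p0 → p1
  read '2': p1 → p2
  read '1': p2 → p0
  read '1': p0 → p1
  end p1, accepted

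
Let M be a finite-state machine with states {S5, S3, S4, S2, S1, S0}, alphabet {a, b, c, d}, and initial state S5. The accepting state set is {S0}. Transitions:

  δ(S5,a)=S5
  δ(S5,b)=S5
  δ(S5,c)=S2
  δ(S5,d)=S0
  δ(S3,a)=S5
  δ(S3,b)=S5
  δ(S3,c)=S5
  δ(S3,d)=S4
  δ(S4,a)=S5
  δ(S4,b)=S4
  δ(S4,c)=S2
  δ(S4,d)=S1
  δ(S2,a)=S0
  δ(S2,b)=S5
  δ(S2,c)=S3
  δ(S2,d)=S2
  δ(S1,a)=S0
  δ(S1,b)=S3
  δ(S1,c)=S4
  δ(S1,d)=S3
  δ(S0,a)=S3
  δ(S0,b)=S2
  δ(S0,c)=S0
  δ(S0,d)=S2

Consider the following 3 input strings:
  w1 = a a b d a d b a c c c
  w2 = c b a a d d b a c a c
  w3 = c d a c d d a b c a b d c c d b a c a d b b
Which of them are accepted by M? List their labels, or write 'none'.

w2

w1: Trace: S5 -a-> S5 -a-> S5 -b-> S5 -d-> S0 -a-> S3 -d-> S4 -b-> S4 -a-> S5 -c-> S2 -c-> S3 -c-> S5  → end S5, rejected
w2: Trace: S5 -c-> S2 -b-> S5 -a-> S5 -a-> S5 -d-> S0 -d-> S2 -b-> S5 -a-> S5 -c-> S2 -a-> S0 -c-> S0  → end S0, accepted
w3: Trace: S5 -c-> S2 -d-> S2 -a-> S0 -c-> S0 -d-> S2 -d-> S2 -a-> S0 -b-> S2 -c-> S3 -a-> S5 -b-> S5 -d-> S0 -c-> S0 -c-> S0 -d-> S2 -b-> S5 -a-> S5 -c-> S2 -a-> S0 -d-> S2 -b-> S5 -b-> S5  → end S5, rejected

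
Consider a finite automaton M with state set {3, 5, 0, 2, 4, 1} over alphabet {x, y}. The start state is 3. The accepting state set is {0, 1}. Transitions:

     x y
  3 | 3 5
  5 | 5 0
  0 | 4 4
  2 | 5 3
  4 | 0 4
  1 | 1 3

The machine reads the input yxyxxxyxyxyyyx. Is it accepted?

3 → 5 → 5 → 0 → 4 → 0 → 4 → 4 → 0 → 4 → 0 → 4 → 4 → 4 → 0
End state 0 is accepting.

Yes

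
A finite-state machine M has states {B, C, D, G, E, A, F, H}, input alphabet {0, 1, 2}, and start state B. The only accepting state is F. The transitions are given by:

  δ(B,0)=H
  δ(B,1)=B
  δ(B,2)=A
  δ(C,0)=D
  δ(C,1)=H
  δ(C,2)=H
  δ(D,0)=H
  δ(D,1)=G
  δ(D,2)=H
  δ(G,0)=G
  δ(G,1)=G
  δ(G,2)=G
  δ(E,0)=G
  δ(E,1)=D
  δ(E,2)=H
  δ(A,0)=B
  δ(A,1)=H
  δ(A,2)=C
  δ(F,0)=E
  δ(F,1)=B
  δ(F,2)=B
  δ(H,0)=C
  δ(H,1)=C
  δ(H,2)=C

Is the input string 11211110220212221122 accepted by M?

No

Trace: B -1-> B -1-> B -2-> A -1-> H -1-> C -1-> H -1-> C -0-> D -2-> H -2-> C -0-> D -2-> H -1-> C -2-> H -2-> C -2-> H -1-> C -1-> H -2-> C -2-> H
End state H is not accepting.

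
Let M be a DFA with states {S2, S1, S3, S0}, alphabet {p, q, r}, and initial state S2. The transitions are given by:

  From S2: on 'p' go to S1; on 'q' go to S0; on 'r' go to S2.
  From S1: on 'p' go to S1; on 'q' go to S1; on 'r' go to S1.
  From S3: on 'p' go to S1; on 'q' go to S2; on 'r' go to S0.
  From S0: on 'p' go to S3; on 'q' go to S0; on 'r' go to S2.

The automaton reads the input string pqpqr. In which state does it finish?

S1

start at S2
read 'p': S2 → S1
read 'q': S1 → S1
read 'p': S1 → S1
read 'q': S1 → S1
read 'r': S1 → S1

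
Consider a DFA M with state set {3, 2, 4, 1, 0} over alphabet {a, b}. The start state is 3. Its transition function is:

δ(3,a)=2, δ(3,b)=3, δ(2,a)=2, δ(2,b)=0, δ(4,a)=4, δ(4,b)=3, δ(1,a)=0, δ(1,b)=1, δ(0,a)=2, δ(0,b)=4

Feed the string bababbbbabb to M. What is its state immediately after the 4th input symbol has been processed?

start at 3
read 'b': 3 → 3
read 'a': 3 → 2
read 'b': 2 → 0
read 'a': 0 → 2
After 4 symbols: 2.

2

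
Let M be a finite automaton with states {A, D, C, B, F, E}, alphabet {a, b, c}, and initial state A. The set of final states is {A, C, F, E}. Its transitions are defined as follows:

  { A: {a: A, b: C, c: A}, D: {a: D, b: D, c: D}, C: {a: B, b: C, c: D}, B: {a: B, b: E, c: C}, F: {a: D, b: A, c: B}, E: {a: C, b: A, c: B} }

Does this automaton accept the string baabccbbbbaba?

start at A
read 'b': A → C
read 'a': C → B
read 'a': B → B
read 'b': B → E
read 'c': E → B
read 'c': B → C
read 'b': C → C
read 'b': C → C
read 'b': C → C
read 'b': C → C
read 'a': C → B
read 'b': B → E
read 'a': E → C
End state C is accepting.

Yes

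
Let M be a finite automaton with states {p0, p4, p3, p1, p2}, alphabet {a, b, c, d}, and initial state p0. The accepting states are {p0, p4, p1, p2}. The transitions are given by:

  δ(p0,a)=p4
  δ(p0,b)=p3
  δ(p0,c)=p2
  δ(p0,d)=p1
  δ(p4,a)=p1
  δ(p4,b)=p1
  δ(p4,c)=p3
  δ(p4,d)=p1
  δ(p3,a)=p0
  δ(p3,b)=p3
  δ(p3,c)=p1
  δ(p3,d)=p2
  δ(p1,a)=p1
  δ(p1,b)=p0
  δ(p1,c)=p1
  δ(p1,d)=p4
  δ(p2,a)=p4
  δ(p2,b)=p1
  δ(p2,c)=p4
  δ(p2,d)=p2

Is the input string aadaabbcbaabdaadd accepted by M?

Yes

p0 → p4 → p1 → p4 → p1 → p1 → p0 → p3 → p1 → p0 → p4 → p1 → p0 → p1 → p1 → p1 → p4 → p1
End state p1 is accepting.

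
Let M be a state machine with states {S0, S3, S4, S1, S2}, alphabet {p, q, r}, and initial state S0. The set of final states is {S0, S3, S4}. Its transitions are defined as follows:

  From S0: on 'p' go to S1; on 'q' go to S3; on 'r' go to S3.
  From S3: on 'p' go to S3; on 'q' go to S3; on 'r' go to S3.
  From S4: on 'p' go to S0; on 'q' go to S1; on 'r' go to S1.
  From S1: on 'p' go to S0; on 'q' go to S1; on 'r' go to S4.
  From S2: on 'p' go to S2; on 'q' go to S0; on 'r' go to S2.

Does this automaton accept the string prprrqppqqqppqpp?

Yes

Trace: S0 -p-> S1 -r-> S4 -p-> S0 -r-> S3 -r-> S3 -q-> S3 -p-> S3 -p-> S3 -q-> S3 -q-> S3 -q-> S3 -p-> S3 -p-> S3 -q-> S3 -p-> S3 -p-> S3
End state S3 is accepting.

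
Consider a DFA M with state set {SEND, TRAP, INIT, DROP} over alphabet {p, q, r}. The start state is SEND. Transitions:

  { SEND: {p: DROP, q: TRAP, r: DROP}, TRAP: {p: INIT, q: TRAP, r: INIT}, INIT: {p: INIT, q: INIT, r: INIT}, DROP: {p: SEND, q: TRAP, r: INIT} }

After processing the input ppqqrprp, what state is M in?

Trace: SEND -p-> DROP -p-> SEND -q-> TRAP -q-> TRAP -r-> INIT -p-> INIT -r-> INIT -p-> INIT

INIT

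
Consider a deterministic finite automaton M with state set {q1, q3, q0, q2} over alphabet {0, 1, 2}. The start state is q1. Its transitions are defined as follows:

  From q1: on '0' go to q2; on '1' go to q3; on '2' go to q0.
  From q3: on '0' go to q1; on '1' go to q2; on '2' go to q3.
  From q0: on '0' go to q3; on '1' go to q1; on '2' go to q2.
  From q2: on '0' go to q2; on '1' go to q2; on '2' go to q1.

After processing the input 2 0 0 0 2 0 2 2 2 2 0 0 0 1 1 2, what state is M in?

start at q1
read '2': q1 → q0
read '0': q0 → q3
read '0': q3 → q1
read '0': q1 → q2
read '2': q2 → q1
read '0': q1 → q2
read '2': q2 → q1
read '2': q1 → q0
read '2': q0 → q2
read '2': q2 → q1
read '0': q1 → q2
read '0': q2 → q2
read '0': q2 → q2
read '1': q2 → q2
read '1': q2 → q2
read '2': q2 → q1

q1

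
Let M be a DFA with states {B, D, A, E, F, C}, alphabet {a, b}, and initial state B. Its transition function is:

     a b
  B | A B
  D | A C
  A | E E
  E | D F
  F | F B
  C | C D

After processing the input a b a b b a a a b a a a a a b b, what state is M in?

Trace: B -a-> A -b-> E -a-> D -b-> C -b-> D -a-> A -a-> E -a-> D -b-> C -a-> C -a-> C -a-> C -a-> C -a-> C -b-> D -b-> C

C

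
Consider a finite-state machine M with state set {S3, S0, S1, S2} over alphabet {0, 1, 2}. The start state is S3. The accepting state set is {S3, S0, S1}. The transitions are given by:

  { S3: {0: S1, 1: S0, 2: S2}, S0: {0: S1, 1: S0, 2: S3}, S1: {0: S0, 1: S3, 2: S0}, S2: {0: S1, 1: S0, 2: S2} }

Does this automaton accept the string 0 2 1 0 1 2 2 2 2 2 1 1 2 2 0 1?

S3 → S1 → S0 → S0 → S1 → S3 → S2 → S2 → S2 → S2 → S2 → S0 → S0 → S3 → S2 → S1 → S3
End state S3 is accepting.

Yes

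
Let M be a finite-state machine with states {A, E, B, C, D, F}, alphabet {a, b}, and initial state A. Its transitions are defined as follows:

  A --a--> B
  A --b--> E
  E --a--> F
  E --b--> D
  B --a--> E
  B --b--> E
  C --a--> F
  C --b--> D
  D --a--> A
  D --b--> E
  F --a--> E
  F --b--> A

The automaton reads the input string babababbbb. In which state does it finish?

start at A
read 'b': A → E
read 'a': E → F
read 'b': F → A
read 'a': A → B
read 'b': B → E
read 'a': E → F
read 'b': F → A
read 'b': A → E
read 'b': E → D
read 'b': D → E

E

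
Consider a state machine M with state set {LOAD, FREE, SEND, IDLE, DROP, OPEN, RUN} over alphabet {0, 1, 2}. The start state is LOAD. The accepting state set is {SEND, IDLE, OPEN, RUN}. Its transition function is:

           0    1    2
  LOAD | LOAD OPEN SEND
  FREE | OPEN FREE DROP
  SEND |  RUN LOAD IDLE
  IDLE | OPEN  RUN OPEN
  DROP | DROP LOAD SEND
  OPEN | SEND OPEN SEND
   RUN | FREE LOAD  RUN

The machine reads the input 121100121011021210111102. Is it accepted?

Yes

LOAD → OPEN → SEND → LOAD → OPEN → SEND → RUN → LOAD → SEND → LOAD → LOAD → OPEN → OPEN → SEND → IDLE → RUN → RUN → LOAD → LOAD → OPEN → OPEN → OPEN → OPEN → SEND → IDLE
End state IDLE is accepting.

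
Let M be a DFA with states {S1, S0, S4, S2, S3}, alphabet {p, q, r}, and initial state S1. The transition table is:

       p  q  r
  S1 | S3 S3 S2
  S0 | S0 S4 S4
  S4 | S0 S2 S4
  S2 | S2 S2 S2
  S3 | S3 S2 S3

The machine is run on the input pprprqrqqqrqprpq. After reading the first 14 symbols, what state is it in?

S2

start at S1
read 'p': S1 → S3
read 'p': S3 → S3
read 'r': S3 → S3
read 'p': S3 → S3
read 'r': S3 → S3
read 'q': S3 → S2
read 'r': S2 → S2
read 'q': S2 → S2
read 'q': S2 → S2
read 'q': S2 → S2
read 'r': S2 → S2
read 'q': S2 → S2
read 'p': S2 → S2
read 'r': S2 → S2
After 14 symbols: S2.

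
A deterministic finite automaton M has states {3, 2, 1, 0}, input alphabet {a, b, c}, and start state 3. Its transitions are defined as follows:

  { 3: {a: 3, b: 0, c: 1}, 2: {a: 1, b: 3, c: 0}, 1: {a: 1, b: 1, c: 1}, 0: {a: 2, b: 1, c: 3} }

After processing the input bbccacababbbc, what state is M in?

1

Trace: 3 -b-> 0 -b-> 1 -c-> 1 -c-> 1 -a-> 1 -c-> 1 -a-> 1 -b-> 1 -a-> 1 -b-> 1 -b-> 1 -b-> 1 -c-> 1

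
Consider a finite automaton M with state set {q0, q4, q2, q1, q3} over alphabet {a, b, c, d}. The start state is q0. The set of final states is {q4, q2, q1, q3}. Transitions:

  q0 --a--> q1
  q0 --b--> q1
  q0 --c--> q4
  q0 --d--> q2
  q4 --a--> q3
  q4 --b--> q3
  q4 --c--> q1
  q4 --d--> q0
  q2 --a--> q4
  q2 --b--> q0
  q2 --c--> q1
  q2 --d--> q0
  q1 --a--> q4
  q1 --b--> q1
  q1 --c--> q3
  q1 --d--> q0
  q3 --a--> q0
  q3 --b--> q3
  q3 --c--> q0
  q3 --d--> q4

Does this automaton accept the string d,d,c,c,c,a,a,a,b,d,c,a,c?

Trace: q0 -d-> q2 -d-> q0 -c-> q4 -c-> q1 -c-> q3 -a-> q0 -a-> q1 -a-> q4 -b-> q3 -d-> q4 -c-> q1 -a-> q4 -c-> q1
End state q1 is accepting.

Yes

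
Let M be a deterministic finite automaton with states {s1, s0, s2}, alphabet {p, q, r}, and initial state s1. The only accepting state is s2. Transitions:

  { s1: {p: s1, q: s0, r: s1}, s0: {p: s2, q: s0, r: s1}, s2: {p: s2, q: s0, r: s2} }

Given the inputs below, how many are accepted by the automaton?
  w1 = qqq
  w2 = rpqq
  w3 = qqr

0

w1: Trace: s1 -q-> s0 -q-> s0 -q-> s0  → end s0, rejected
w2: Trace: s1 -r-> s1 -p-> s1 -q-> s0 -q-> s0  → end s0, rejected
w3: Trace: s1 -q-> s0 -q-> s0 -r-> s1  → end s1, rejected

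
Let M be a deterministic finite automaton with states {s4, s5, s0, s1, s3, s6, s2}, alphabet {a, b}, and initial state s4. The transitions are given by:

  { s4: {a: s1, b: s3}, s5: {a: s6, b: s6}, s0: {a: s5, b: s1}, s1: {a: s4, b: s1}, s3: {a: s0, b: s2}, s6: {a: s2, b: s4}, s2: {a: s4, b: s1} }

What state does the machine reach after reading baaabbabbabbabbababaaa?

s4

Trace: s4 -b-> s3 -a-> s0 -a-> s5 -a-> s6 -b-> s4 -b-> s3 -a-> s0 -b-> s1 -b-> s1 -a-> s4 -b-> s3 -b-> s2 -a-> s4 -b-> s3 -b-> s2 -a-> s4 -b-> s3 -a-> s0 -b-> s1 -a-> s4 -a-> s1 -a-> s4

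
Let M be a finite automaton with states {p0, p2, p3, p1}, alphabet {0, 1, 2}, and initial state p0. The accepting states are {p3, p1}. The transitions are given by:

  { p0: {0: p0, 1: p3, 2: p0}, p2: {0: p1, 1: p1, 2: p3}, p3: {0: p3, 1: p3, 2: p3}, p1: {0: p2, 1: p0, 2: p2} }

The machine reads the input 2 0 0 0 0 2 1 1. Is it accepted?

p0 → p0 → p0 → p0 → p0 → p0 → p0 → p3 → p3
End state p3 is accepting.

Yes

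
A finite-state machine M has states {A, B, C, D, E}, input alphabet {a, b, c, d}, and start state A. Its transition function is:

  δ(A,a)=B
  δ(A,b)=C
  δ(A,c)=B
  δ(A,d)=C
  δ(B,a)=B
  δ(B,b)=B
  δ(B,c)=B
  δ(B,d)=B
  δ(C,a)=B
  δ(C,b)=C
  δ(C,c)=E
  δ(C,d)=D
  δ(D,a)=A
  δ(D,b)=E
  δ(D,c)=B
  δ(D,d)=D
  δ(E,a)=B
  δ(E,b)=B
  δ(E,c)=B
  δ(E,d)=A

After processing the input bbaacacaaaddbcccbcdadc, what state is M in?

start at A
read 'b': A → C
read 'b': C → C
read 'a': C → B
read 'a': B → B
read 'c': B → B
read 'a': B → B
read 'c': B → B
read 'a': B → B
read 'a': B → B
read 'a': B → B
read 'd': B → B
read 'd': B → B
read 'b': B → B
read 'c': B → B
read 'c': B → B
read 'c': B → B
read 'b': B → B
read 'c': B → B
read 'd': B → B
read 'a': B → B
read 'd': B → B
read 'c': B → B

B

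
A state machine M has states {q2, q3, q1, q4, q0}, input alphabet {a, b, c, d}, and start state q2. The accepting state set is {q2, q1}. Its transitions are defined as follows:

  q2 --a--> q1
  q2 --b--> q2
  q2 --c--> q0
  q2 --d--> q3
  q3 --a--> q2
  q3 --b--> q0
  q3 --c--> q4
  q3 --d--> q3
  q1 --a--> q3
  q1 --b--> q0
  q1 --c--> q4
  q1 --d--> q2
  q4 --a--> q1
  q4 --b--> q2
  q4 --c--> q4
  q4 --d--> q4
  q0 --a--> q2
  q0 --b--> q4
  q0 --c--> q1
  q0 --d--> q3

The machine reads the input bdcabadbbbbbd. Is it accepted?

q2 → q2 → q3 → q4 → q1 → q0 → q2 → q3 → q0 → q4 → q2 → q2 → q2 → q3
End state q3 is not accepting.

No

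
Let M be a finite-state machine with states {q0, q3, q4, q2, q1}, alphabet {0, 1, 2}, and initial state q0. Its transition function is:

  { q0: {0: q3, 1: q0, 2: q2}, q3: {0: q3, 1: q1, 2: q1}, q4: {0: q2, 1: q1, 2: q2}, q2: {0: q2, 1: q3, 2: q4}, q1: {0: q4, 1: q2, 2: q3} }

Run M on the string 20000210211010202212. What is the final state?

q1

start at q0
read '2': q0 → q2
read '0': q2 → q2
read '0': q2 → q2
read '0': q2 → q2
read '0': q2 → q2
read '2': q2 → q4
read '1': q4 → q1
read '0': q1 → q4
read '2': q4 → q2
read '1': q2 → q3
read '1': q3 → q1
read '0': q1 → q4
read '1': q4 → q1
read '0': q1 → q4
read '2': q4 → q2
read '0': q2 → q2
read '2': q2 → q4
read '2': q4 → q2
read '1': q2 → q3
read '2': q3 → q1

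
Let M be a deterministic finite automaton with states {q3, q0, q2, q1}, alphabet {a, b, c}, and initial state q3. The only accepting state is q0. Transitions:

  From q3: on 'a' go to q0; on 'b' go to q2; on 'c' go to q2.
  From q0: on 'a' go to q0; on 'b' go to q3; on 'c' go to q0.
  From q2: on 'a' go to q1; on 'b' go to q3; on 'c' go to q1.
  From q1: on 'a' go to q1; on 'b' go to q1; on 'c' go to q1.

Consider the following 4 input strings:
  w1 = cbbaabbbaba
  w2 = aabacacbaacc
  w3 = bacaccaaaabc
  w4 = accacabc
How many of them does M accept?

w1: q3 → q2 → q3 → q2 → q1 → q1 → q1 → q1 → q1 → q1 → q1 → q1  → end q1, rejected
w2: q3 → q0 → q0 → q3 → q0 → q0 → q0 → q0 → q3 → q0 → q0 → q0 → q0  → end q0, accepted
w3: q3 → q2 → q1 → q1 → q1 → q1 → q1 → q1 → q1 → q1 → q1 → q1 → q1  → end q1, rejected
w4: q3 → q0 → q0 → q0 → q0 → q0 → q0 → q3 → q2  → end q2, rejected

1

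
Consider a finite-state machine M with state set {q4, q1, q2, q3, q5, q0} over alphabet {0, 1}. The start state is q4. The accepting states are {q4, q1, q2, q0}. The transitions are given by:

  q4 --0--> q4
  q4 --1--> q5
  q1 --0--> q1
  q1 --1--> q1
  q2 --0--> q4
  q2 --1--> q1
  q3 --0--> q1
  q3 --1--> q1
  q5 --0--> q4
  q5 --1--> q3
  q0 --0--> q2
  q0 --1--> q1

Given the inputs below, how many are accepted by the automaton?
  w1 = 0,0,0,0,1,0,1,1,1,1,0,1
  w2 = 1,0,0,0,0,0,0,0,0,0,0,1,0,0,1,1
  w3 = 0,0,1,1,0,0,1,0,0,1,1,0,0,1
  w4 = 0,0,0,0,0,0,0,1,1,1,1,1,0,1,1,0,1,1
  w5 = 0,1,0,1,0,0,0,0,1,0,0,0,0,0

w1: Trace: q4 -0-> q4 -0-> q4 -0-> q4 -0-> q4 -1-> q5 -0-> q4 -1-> q5 -1-> q3 -1-> q1 -1-> q1 -0-> q1 -1-> q1  → end q1, accepted
w2: Trace: q4 -1-> q5 -0-> q4 -0-> q4 -0-> q4 -0-> q4 -0-> q4 -0-> q4 -0-> q4 -0-> q4 -0-> q4 -0-> q4 -1-> q5 -0-> q4 -0-> q4 -1-> q5 -1-> q3  → end q3, rejected
w3: Trace: q4 -0-> q4 -0-> q4 -1-> q5 -1-> q3 -0-> q1 -0-> q1 -1-> q1 -0-> q1 -0-> q1 -1-> q1 -1-> q1 -0-> q1 -0-> q1 -1-> q1  → end q1, accepted
w4: Trace: q4 -0-> q4 -0-> q4 -0-> q4 -0-> q4 -0-> q4 -0-> q4 -0-> q4 -1-> q5 -1-> q3 -1-> q1 -1-> q1 -1-> q1 -0-> q1 -1-> q1 -1-> q1 -0-> q1 -1-> q1 -1-> q1  → end q1, accepted
w5: Trace: q4 -0-> q4 -1-> q5 -0-> q4 -1-> q5 -0-> q4 -0-> q4 -0-> q4 -0-> q4 -1-> q5 -0-> q4 -0-> q4 -0-> q4 -0-> q4 -0-> q4  → end q4, accepted

4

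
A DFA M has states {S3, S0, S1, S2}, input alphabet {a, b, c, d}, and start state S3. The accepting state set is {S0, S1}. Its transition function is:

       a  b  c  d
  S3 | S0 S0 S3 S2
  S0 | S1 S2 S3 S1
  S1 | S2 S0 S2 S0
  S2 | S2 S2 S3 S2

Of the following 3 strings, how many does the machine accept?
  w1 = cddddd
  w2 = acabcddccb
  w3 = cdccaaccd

w1: Trace: S3 -c-> S3 -d-> S2 -d-> S2 -d-> S2 -d-> S2 -d-> S2  → end S2, rejected
w2: Trace: S3 -a-> S0 -c-> S3 -a-> S0 -b-> S2 -c-> S3 -d-> S2 -d-> S2 -c-> S3 -c-> S3 -b-> S0  → end S0, accepted
w3: Trace: S3 -c-> S3 -d-> S2 -c-> S3 -c-> S3 -a-> S0 -a-> S1 -c-> S2 -c-> S3 -d-> S2  → end S2, rejected

1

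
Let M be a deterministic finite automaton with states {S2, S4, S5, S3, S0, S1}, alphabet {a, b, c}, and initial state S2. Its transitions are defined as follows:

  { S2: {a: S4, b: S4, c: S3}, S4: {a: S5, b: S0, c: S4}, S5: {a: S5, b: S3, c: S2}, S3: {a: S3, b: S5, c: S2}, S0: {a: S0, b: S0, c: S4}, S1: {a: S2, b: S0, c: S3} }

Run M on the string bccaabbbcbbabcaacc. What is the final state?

S3

start at S2
read 'b': S2 → S4
read 'c': S4 → S4
read 'c': S4 → S4
read 'a': S4 → S5
read 'a': S5 → S5
read 'b': S5 → S3
read 'b': S3 → S5
read 'b': S5 → S3
read 'c': S3 → S2
read 'b': S2 → S4
read 'b': S4 → S0
read 'a': S0 → S0
read 'b': S0 → S0
read 'c': S0 → S4
read 'a': S4 → S5
read 'a': S5 → S5
read 'c': S5 → S2
read 'c': S2 → S3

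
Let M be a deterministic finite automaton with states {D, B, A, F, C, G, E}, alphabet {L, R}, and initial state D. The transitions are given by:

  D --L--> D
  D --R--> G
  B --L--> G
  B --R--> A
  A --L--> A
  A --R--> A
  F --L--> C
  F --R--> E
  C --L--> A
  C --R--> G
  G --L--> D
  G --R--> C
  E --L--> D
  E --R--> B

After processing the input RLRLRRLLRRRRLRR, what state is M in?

start at D
read 'R': D → G
read 'L': G → D
read 'R': D → G
read 'L': G → D
read 'R': D → G
read 'R': G → C
read 'L': C → A
read 'L': A → A
read 'R': A → A
read 'R': A → A
read 'R': A → A
read 'R': A → A
read 'L': A → A
read 'R': A → A
read 'R': A → A

A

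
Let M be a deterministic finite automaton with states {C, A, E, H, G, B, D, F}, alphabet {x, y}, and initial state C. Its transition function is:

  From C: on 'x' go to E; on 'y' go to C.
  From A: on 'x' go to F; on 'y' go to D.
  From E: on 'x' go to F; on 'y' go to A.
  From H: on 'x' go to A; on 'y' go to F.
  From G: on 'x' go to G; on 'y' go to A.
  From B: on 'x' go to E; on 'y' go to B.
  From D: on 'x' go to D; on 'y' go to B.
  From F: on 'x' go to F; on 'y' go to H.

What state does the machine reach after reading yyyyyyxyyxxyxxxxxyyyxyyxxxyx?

Trace: C -y-> C -y-> C -y-> C -y-> C -y-> C -y-> C -x-> E -y-> A -y-> D -x-> D -x-> D -y-> B -x-> E -x-> F -x-> F -x-> F -x-> F -y-> H -y-> F -y-> H -x-> A -y-> D -y-> B -x-> E -x-> F -x-> F -y-> H -x-> A

A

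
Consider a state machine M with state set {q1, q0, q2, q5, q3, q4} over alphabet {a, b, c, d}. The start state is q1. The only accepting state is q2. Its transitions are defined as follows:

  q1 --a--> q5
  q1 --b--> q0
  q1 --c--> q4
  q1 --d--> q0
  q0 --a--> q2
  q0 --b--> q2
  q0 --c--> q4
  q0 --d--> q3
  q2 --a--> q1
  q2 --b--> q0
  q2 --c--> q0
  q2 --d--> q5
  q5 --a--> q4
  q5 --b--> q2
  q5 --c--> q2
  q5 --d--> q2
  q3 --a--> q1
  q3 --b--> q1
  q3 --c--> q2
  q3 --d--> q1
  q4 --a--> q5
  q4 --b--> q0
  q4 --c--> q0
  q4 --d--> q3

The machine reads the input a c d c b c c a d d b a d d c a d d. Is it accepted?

Yes

q1 → q5 → q2 → q5 → q2 → q0 → q4 → q0 → q2 → q5 → q2 → q0 → q2 → q5 → q2 → q0 → q2 → q5 → q2
End state q2 is accepting.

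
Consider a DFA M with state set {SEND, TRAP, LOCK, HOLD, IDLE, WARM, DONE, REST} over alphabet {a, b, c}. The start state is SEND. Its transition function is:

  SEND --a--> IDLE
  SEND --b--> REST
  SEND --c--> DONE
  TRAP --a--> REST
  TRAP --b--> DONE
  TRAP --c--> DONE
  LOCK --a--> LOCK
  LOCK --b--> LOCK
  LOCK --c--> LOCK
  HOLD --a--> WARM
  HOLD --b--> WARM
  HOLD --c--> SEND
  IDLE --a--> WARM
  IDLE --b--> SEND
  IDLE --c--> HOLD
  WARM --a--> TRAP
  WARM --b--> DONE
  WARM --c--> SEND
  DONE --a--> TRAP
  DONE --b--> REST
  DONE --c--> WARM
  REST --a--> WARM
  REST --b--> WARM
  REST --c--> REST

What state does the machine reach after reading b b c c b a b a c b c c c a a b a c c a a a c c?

DONE

SEND → REST → WARM → SEND → DONE → REST → WARM → DONE → TRAP → DONE → REST → REST → REST → REST → WARM → TRAP → DONE → TRAP → DONE → WARM → TRAP → REST → WARM → SEND → DONE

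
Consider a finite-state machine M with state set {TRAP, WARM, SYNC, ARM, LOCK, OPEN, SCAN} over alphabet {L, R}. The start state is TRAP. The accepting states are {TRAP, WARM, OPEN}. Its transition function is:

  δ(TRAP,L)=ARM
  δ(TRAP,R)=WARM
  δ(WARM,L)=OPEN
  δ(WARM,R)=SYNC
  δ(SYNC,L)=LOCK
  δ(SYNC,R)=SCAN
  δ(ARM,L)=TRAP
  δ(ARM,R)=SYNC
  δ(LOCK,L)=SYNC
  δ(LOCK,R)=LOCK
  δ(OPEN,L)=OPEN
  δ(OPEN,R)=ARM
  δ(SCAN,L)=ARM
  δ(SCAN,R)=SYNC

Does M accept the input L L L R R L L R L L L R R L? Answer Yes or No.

No

TRAP → ARM → TRAP → ARM → SYNC → SCAN → ARM → TRAP → WARM → OPEN → OPEN → OPEN → ARM → SYNC → LOCK
End state LOCK is not accepting.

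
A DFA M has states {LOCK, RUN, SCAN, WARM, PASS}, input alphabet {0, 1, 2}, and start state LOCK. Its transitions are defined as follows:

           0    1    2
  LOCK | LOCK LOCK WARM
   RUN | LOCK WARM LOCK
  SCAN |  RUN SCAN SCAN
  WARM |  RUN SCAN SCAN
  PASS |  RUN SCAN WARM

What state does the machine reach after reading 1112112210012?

LOCK → LOCK → LOCK → LOCK → WARM → SCAN → SCAN → SCAN → SCAN → SCAN → RUN → LOCK → LOCK → WARM

WARM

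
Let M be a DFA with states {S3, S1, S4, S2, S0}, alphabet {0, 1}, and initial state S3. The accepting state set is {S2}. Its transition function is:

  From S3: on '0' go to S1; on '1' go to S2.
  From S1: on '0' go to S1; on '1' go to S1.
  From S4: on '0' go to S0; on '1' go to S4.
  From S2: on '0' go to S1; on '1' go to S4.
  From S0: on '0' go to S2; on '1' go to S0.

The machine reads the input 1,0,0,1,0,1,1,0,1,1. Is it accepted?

No

Trace: S3 -1-> S2 -0-> S1 -0-> S1 -1-> S1 -0-> S1 -1-> S1 -1-> S1 -0-> S1 -1-> S1 -1-> S1
End state S1 is not accepting.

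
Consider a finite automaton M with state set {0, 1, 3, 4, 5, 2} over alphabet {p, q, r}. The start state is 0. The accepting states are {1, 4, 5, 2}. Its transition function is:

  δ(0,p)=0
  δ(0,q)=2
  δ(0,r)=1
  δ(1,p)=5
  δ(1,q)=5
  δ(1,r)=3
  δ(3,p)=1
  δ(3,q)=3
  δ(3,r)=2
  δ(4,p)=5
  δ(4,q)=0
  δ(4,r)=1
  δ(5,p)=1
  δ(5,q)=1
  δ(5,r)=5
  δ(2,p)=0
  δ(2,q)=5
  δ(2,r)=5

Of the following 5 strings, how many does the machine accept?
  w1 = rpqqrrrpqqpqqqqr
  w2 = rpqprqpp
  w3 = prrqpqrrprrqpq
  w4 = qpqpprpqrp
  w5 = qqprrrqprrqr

4

w1: Trace: 0 -r-> 1 -p-> 5 -q-> 1 -q-> 5 -r-> 5 -r-> 5 -r-> 5 -p-> 1 -q-> 5 -q-> 1 -p-> 5 -q-> 1 -q-> 5 -q-> 1 -q-> 5 -r-> 5  → end 5, accepted
w2: Trace: 0 -r-> 1 -p-> 5 -q-> 1 -p-> 5 -r-> 5 -q-> 1 -p-> 5 -p-> 1  → end 1, accepted
w3: Trace: 0 -p-> 0 -r-> 1 -r-> 3 -q-> 3 -p-> 1 -q-> 5 -r-> 5 -r-> 5 -p-> 1 -r-> 3 -r-> 2 -q-> 5 -p-> 1 -q-> 5  → end 5, accepted
w4: Trace: 0 -q-> 2 -p-> 0 -q-> 2 -p-> 0 -p-> 0 -r-> 1 -p-> 5 -q-> 1 -r-> 3 -p-> 1  → end 1, accepted
w5: Trace: 0 -q-> 2 -q-> 5 -p-> 1 -r-> 3 -r-> 2 -r-> 5 -q-> 1 -p-> 5 -r-> 5 -r-> 5 -q-> 1 -r-> 3  → end 3, rejected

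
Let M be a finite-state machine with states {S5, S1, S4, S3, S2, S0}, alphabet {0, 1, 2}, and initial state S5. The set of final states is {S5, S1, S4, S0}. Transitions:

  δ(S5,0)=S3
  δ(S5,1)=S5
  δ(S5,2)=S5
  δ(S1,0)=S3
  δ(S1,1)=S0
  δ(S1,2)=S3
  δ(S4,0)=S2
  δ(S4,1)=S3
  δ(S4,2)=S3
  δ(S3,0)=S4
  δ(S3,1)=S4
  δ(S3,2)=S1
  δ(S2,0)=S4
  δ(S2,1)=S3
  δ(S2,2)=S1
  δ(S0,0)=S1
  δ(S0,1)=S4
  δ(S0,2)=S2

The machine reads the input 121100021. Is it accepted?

start at S5
read '1': S5 → S5
read '2': S5 → S5
read '1': S5 → S5
read '1': S5 → S5
read '0': S5 → S3
read '0': S3 → S4
read '0': S4 → S2
read '2': S2 → S1
read '1': S1 → S0
End state S0 is accepting.

Yes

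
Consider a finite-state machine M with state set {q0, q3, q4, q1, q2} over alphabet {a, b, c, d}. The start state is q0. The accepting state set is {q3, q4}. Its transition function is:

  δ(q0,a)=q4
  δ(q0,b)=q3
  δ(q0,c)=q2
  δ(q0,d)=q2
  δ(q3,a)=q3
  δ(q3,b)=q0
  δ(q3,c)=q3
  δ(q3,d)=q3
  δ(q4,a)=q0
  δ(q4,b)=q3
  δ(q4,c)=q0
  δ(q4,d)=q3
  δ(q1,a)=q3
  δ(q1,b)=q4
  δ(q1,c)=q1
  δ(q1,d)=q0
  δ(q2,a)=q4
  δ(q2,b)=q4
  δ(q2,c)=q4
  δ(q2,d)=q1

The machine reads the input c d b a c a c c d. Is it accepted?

start at q0
read 'c': q0 → q2
read 'd': q2 → q1
read 'b': q1 → q4
read 'a': q4 → q0
read 'c': q0 → q2
read 'a': q2 → q4
read 'c': q4 → q0
read 'c': q0 → q2
read 'd': q2 → q1
End state q1 is not accepting.

No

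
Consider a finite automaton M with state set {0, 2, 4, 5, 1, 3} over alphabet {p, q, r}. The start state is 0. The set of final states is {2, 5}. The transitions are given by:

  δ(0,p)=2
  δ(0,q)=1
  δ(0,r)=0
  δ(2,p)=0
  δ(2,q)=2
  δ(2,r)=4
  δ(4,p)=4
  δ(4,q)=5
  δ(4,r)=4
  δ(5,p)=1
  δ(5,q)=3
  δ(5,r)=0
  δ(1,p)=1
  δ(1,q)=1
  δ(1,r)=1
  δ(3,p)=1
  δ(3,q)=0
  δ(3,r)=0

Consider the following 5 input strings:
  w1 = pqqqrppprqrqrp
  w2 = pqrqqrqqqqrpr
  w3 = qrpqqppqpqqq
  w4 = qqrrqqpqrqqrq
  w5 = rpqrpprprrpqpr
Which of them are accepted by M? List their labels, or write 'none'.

none

w1: 0 → 2 → 2 → 2 → 2 → 4 → 4 → 4 → 4 → 4 → 5 → 0 → 1 → 1 → 1  → end 1, rejected
w2: 0 → 2 → 2 → 4 → 5 → 3 → 0 → 1 → 1 → 1 → 1 → 1 → 1 → 1  → end 1, rejected
w3: 0 → 1 → 1 → 1 → 1 → 1 → 1 → 1 → 1 → 1 → 1 → 1 → 1  → end 1, rejected
w4: 0 → 1 → 1 → 1 → 1 → 1 → 1 → 1 → 1 → 1 → 1 → 1 → 1 → 1  → end 1, rejected
w5: 0 → 0 → 2 → 2 → 4 → 4 → 4 → 4 → 4 → 4 → 4 → 4 → 5 → 1 → 1  → end 1, rejected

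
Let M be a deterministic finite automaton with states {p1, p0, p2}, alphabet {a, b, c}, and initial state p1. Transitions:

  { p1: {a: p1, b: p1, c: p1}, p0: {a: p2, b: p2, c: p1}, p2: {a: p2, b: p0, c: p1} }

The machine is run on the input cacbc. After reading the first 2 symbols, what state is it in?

p1

start at p1
read 'c': p1 → p1
read 'a': p1 → p1
After 2 symbols: p1.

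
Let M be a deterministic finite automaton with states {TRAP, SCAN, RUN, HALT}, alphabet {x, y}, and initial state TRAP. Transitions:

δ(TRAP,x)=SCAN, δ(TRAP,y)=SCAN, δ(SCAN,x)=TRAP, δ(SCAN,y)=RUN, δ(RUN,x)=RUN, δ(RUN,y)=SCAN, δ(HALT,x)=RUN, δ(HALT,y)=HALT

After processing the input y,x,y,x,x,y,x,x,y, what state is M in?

Trace: TRAP -y-> SCAN -x-> TRAP -y-> SCAN -x-> TRAP -x-> SCAN -y-> RUN -x-> RUN -x-> RUN -y-> SCAN

SCAN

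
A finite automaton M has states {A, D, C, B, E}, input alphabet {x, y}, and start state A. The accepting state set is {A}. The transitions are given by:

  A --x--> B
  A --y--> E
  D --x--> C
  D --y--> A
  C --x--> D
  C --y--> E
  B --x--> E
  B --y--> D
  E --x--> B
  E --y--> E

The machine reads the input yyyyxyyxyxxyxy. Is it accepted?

No

start at A
read 'y': A → E
read 'y': E → E
read 'y': E → E
read 'y': E → E
read 'x': E → B
read 'y': B → D
read 'y': D → A
read 'x': A → B
read 'y': B → D
read 'x': D → C
read 'x': C → D
read 'y': D → A
read 'x': A → B
read 'y': B → D
End state D is not accepting.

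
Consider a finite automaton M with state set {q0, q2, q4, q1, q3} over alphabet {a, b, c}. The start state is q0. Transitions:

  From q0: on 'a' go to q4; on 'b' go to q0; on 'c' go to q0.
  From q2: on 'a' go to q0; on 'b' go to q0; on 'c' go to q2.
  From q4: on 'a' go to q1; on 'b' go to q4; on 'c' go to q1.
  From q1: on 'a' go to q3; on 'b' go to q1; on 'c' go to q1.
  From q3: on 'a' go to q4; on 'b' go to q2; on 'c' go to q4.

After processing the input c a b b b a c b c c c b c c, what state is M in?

q0 → q0 → q4 → q4 → q4 → q4 → q1 → q1 → q1 → q1 → q1 → q1 → q1 → q1 → q1

q1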